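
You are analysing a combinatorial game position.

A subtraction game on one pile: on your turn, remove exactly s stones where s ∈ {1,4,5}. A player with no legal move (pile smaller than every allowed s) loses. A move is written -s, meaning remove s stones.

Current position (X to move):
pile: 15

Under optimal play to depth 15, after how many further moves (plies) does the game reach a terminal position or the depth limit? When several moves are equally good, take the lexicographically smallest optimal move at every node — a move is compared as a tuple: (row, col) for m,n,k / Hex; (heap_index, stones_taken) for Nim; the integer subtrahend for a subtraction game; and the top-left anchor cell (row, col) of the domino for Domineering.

p1 X@[15]: -1[14]-1 -4[11]-1 -5[10]+1*
p2 O@[10]: -1[9]-1* -4[6]-1 -5[5]-1
p3 X@[9]: -1[8]+1* -4[5]-1 -5[4]-1
p4 O@[8]: -1[7]-1* -4[4]-1 -5[3]-1
p5 X@[7]: -1[6]-1 -4[3]-1 -5[2]+1*
p6 O@[2]: -1[1]-1*
p7 X@[1]: -1[0]+1*
p8 O@[0] terminal -1; root [15] d15

PV length from [15]: 7 plies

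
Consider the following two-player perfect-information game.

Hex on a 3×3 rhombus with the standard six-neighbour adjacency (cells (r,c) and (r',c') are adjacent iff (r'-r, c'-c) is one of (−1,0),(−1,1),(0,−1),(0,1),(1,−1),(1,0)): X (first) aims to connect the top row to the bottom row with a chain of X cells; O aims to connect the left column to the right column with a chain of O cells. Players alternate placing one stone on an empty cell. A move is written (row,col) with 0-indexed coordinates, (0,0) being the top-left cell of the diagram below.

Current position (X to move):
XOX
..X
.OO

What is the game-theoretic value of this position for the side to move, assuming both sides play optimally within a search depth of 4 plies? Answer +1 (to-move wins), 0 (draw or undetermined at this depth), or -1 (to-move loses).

[XOX/..X/.OO] X move#1: (1,0):-1/XOX/X.X/.OO, (1,1):-1/XOX/.XX/.OO, (2,0):+1/XOX/..X/XOO*
[XOX/..X/XOO] O move#2: (1,0):-1/XOX/O.X/XOO*, (1,1):-1/XOX/.OX/XOO
[XOX/O.X/XOO] X move#3: (1,1):+1/XOX/OXX/XOO*
[XOX/OXX/XOO] end (terminal -1, O#4); searched XOX/..X/.OO to 4

value(XOX/..X/.OO, X) = +1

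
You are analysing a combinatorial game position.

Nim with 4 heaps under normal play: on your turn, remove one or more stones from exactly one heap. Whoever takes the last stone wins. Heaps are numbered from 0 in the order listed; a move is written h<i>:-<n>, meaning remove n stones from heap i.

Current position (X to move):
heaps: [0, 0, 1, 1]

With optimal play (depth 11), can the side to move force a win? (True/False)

p1 X@[(0,0,1,1)]: h2:-1[(0,0,0,1)]-1* h3:-1[(0,0,1,0)]-1
p2 O@[(0,0,0,1)]: h3:-1[(0,0,0,0)]+1*
p3 X@[(0,0,0,0)] terminal -1; root [(0,0,1,1)] d11

X winning at [(0,0,1,1)]: False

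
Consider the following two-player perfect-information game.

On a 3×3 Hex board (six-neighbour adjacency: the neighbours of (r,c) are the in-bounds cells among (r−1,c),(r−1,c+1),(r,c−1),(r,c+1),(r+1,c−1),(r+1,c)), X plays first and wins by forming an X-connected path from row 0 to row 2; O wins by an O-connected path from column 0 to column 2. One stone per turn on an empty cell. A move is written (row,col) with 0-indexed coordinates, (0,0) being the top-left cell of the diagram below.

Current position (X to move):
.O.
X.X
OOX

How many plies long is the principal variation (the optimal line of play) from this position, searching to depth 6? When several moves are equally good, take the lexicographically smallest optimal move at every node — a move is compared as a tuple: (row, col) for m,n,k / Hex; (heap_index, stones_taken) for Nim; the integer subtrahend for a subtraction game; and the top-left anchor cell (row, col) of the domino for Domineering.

ply 1, X at .O./X.X/OOX | (0,0)=+1→XO./X.X/OOX*; (0,2)=+1→.OX/X.X/OOX; (1,1)=+1→.O./XXX/OOX
ply 2, O at XO./X.X/OOX | (0,2)=-1→XOO/X.X/OOX*; (1,1)=-1→XO./XOX/OOX
ply 3, X at XOO/X.X/OOX | (1,1)=+1→XOO/XXX/OOX*
ply 4: XOO/XXX/OOX is terminal -1 (O); from .O./X.X/OOX depth 6

PV length from [.O./X.X/OOX]: 3 plies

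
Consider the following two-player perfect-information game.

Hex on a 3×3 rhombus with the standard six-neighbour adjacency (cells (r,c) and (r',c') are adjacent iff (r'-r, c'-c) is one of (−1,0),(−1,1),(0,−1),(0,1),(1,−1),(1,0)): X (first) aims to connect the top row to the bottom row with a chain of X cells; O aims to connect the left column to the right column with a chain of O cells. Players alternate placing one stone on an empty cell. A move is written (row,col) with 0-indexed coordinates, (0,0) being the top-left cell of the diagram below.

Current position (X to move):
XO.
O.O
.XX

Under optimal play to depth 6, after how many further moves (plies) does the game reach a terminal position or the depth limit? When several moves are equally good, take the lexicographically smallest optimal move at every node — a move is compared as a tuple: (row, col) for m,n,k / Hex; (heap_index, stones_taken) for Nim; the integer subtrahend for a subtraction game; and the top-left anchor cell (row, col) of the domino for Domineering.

ply 1, X at XO./O.O/.XX | (0,2)=-1→XOX/O.O/.XX*; (1,1)=-1→XO./OXO/.XX; (2,0)=-1→XO./O.O/XXX
ply 2, O at XOX/O.O/.XX | (1,1)=+1→XOX/OOO/.XX*; (2,0)=-1→XOX/O.O/OXX
ply 3: XOX/OOO/.XX is terminal -1 (X); from XO./O.O/.XX depth 6

PV length from [XO./O.O/.XX]: 2 plies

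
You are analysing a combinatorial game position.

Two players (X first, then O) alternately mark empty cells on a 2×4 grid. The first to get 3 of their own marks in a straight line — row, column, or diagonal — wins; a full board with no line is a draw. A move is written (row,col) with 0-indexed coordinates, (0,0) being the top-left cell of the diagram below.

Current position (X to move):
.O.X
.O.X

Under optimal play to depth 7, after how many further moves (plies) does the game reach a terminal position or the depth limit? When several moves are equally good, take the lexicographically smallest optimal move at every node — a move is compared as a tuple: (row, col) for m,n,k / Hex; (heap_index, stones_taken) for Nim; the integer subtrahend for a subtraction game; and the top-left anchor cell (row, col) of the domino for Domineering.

p1 X@[.O.X/.O.X]: (0,0)[XO.X/.O.X]+0* (0,2)[.OXX/.O.X]+0 (1,0)[.O.X/XO.X]+0 (1,2)[.O.X/.OXX]+0
p2 O@[XO.X/.O.X]: (0,2)[XOOX/.O.X]+0* (1,0)[XO.X/OO.X]+0 (1,2)[XO.X/.OOX]+0
p3 X@[XOOX/.O.X]: (1,0)[XOOX/XO.X]+0* (1,2)[XOOX/.OXX]+0
p4 O@[XOOX/XO.X]: (1,2)[XOOX/XOOX]+0*
p5 X@[XOOX/XOOX] terminal +0; root [.O.X/.O.X] d7

PV length from [.O.X/.O.X]: 4 plies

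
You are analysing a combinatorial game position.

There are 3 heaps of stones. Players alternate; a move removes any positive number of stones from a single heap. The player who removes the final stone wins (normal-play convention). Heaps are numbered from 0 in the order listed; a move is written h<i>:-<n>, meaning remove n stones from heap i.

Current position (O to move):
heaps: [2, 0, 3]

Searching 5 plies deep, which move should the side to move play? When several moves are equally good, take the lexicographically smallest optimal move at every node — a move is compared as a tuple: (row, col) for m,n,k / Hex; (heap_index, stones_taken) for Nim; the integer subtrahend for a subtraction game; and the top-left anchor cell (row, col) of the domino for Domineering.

O's best at [(2,0,3)]: h2:-1

ply 1, O at (2,0,3) | h0:-1=-1→(1,0,3); h0:-2=-1→(0,0,3); h2:-1=+1→(2,0,2)*; h2:-2=-1→(2,0,1); h2:-3=-1→(2,0,0)
ply 2, X at (2,0,2) | h0:-1=-1→(1,0,2)*; h0:-2=-1→(0,0,2); h2:-1=-1→(2,0,1); h2:-2=-1→(2,0,0)
ply 3, O at (1,0,2) | h0:-1=-1→(0,0,2); h2:-1=+1→(1,0,1)*; h2:-2=-1→(1,0,0)
ply 4, X at (1,0,1) | h0:-1=-1→(0,0,1)*; h2:-1=-1→(1,0,0)
ply 5, O at (0,0,1) | h2:-1=+1→(0,0,0)*
ply 6: (0,0,0) is terminal -1 (X); from (2,0,3) depth 5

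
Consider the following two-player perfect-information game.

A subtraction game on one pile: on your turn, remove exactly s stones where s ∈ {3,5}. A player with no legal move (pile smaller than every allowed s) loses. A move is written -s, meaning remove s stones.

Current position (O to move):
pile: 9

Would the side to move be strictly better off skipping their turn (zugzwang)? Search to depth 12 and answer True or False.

ply 1, O at 9 | -3=-1→6*; -5=-1→4
ply 2, X at 6 | -3=-1→3; -5=+1→1*
ply 3: 1 is terminal -1 (O); from 9 depth 12
pass branch (X moves first from the same position):
  | ply 1, X at 9 | -3=-1→6*; -5=-1→4
  | ply 2, O at 6 | -3=-1→3; -5=+1→1*
  | ply 3: 1 is terminal -1 (X); from 9 depth 12
O moving scores -1; O passing scores +1

zugzwang(9, O) = True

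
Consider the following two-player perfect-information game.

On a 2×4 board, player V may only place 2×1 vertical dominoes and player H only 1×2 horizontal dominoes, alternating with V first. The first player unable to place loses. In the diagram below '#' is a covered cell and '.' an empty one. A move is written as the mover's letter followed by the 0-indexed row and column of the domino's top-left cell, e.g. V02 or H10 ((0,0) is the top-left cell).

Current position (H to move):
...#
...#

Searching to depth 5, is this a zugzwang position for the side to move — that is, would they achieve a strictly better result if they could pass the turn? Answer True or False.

zugzwang(...#/...#, H) = False

ply 1, H at ...#/...# | H00=+1→##.#/...#*; H01=+1→.###/...#; H10=+1→...#/##.#; H11=+1→...#/.###
ply 2, V at ##.#/...# | V02=-1→####/..##*
ply 3, H at ####/..## | H10=+1→####/####*
ply 4: ####/#### is terminal -1 (V); from ...#/...# depth 5
pass branch (V moves first from the same position):
  | ply 1, V at ...#/...# | V00=-1→#..#/#..#; V01=+1→.#.#/.#.#*; V02=-1→..##/..##
  | ply 2: .#.#/.#.# is terminal -1 (H); from ...#/...# depth 5
H moving scores +1; H passing scores -1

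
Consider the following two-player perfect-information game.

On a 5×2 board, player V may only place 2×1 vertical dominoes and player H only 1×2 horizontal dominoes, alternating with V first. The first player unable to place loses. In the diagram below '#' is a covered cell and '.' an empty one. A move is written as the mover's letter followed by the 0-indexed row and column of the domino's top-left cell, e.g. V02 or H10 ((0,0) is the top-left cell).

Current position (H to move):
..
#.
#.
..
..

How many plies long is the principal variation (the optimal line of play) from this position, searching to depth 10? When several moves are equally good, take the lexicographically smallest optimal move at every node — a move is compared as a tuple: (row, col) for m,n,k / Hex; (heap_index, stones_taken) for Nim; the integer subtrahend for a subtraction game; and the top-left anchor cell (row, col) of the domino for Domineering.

PV length from [../#./#./../..]: 3 plies

[../#./#./../..] H move#1: H00:-1/##/#./#./../.., H30:+1/../#./#./##/..*, H40:+1/../#./#./../##
[../#./#./##/..] V move#2: V01:-1/.#/##/#./##/..*, V11:-1/../##/##/##/..
[.#/##/#./##/..] H move#3: H40:+1/.#/##/#./##/##*
[.#/##/#./##/##] end (terminal -1, V#4); searched ../#./#./../.. to 10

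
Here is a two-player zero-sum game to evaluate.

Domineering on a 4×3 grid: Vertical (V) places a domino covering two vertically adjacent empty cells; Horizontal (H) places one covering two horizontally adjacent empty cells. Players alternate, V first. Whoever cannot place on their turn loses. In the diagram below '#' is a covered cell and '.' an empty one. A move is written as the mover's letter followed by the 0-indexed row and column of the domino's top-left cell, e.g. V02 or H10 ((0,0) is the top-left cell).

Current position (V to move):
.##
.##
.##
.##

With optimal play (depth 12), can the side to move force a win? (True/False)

[.##/.##/.##/.##] V move#1: V00:+1/###/###/.##/.##*, V10:+1/.##/###/###/.##, V20:+1/.##/.##/###/###
[###/###/.##/.##] end (terminal -1, H#2); searched .##/.##/.##/.## to 12

V winning at [.##/.##/.##/.##]: True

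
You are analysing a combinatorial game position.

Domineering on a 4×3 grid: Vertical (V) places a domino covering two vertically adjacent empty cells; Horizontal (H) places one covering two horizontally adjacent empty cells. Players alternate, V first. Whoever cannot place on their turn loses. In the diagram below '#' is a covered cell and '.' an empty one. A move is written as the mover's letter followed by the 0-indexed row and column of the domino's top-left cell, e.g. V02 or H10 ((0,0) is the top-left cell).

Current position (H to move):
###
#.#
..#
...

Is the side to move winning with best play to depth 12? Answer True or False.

H winning at [###/#.#/..#/...]: True

p1 H@[###/#.#/..#/...]: H20[###/#.#/###/...]+1* H30[###/#.#/..#/##.]-1 H31[###/#.#/..#/.##]-1
p2 V@[###/#.#/###/...] terminal -1; root [###/#.#/..#/...] d12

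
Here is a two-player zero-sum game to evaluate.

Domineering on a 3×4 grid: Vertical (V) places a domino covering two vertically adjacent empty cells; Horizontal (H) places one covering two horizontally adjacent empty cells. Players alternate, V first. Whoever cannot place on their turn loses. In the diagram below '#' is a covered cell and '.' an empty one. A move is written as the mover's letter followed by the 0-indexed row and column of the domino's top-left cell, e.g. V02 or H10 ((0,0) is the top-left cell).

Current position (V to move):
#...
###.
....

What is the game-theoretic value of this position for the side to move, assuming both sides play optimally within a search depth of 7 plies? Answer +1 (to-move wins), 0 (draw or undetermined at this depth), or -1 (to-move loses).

[#.../###./....] V move#1: V03:-1/#..#/####/....*, V13:-1/#.../####/...#
[#..#/####/....] H move#2: H01:+1/####/####/....*, H20:+1/#..#/####/##.., H21:+1/#..#/####/.##., H22:+1/#..#/####/..##
[####/####/....] end (terminal -1, V#3); searched #.../###./.... to 7

value(#.../###./...., V) = -1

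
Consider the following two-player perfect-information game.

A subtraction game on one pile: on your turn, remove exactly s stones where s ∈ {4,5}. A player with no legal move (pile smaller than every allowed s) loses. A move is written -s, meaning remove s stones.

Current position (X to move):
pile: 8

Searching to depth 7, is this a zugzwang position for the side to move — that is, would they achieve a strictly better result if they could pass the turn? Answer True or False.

zugzwang(8, X) = False

p1 X@[8]: -4[4]-1 -5[3]+1*
p2 O@[3] terminal -1; root [8] d7
suppose X passes — search the same position with O to move:
pass> p1 O@[8]: -4[4]-1 -5[3]+1*
pass> p2 X@[3] terminal -1; root [8] d7
for X: play +1, pass -1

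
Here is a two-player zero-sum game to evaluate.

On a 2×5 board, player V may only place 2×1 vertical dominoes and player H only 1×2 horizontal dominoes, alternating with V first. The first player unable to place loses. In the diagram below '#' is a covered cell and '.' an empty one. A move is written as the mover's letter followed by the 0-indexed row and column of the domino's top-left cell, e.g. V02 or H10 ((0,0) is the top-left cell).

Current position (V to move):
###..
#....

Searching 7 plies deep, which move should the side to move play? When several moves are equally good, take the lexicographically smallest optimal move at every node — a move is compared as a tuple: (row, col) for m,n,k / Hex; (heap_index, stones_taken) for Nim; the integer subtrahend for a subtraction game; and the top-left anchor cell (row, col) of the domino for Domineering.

p1 V@[###../#....]: V03[####./#..#.]+1* V04[###.#/#...#]-1
p2 H@[####./#..#.]: H11[####./####.]-1*
p3 V@[####./####.]: V04[#####/#####]+1*
p4 H@[#####/#####] terminal -1; root [###../#....] d7

V's best at [###../#....]: V03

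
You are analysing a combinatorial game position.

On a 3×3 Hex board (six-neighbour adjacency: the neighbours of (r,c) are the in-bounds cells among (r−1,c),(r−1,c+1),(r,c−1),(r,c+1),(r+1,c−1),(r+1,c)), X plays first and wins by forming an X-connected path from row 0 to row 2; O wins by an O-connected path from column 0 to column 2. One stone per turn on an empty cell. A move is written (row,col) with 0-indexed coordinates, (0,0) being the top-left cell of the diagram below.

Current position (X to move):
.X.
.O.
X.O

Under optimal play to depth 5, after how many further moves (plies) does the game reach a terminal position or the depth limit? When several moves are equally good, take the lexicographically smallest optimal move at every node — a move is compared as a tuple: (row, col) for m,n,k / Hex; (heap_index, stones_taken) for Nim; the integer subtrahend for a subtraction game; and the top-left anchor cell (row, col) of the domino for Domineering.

[.X./.O./X.O] X move#1: (0,0):-1/XX./.O./X.O, (0,2):-1/.XX/.O./X.O, (1,0):+1/.X./XO./X.O*, (1,2):-1/.X./.OX/X.O, (2,1):-1/.X./.O./XXO
[.X./XO./X.O] end (terminal -1, O#2); searched .X./.O./X.O to 5

PV length from [.X./.O./X.O]: 1 ply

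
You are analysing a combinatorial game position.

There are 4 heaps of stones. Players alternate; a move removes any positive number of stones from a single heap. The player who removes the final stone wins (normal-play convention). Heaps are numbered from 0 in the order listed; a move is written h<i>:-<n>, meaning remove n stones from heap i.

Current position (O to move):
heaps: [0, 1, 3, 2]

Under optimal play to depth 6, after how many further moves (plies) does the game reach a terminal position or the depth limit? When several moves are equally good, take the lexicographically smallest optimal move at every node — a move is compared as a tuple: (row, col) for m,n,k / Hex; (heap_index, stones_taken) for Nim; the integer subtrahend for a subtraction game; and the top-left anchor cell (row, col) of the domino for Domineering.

PV length from [(0,1,3,2)]: 6 plies

p1 O@[(0,1,3,2)]: h1:-1[(0,0,3,2)]-1* h2:-1[(0,1,2,2)]-1 h2:-2[(0,1,1,2)]-1 h2:-3[(0,1,0,2)]-1 h3:-1[(0,1,3,1)]-1 h3:-2[(0,1,3,0)]-1
p2 X@[(0,0,3,2)]: h2:-1[(0,0,2,2)]+1* h2:-2[(0,0,1,2)]-1 h2:-3[(0,0,0,2)]-1 h3:-1[(0,0,3,1)]-1 h3:-2[(0,0,3,0)]-1
p3 O@[(0,0,2,2)]: h2:-1[(0,0,1,2)]-1* h2:-2[(0,0,0,2)]-1 h3:-1[(0,0,2,1)]-1 h3:-2[(0,0,2,0)]-1
p4 X@[(0,0,1,2)]: h2:-1[(0,0,0,2)]-1 h3:-1[(0,0,1,1)]+1* h3:-2[(0,0,1,0)]-1
p5 O@[(0,0,1,1)]: h2:-1[(0,0,0,1)]-1* h3:-1[(0,0,1,0)]-1
p6 X@[(0,0,0,1)]: h3:-1[(0,0,0,0)]+1*
p7 O@[(0,0,0,0)] terminal -1; root [(0,1,3,2)] d6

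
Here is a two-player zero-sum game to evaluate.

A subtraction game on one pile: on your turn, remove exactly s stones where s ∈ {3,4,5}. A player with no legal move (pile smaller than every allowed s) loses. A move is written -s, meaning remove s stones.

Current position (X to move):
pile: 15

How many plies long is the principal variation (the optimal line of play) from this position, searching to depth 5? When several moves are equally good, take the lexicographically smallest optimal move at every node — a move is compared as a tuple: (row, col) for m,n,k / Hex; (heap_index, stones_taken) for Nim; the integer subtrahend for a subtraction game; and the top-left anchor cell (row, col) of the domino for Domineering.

ply 1, X at 15 | -3=-1→12; -4=-1→11; -5=+1→10*
ply 2, O at 10 | -3=-1→7*; -4=-1→6; -5=-1→5
ply 3, X at 7 | -3=-1→4; -4=-1→3; -5=+1→2*
ply 4: 2 is terminal -1 (O); from 15 depth 5

PV length from [15]: 3 plies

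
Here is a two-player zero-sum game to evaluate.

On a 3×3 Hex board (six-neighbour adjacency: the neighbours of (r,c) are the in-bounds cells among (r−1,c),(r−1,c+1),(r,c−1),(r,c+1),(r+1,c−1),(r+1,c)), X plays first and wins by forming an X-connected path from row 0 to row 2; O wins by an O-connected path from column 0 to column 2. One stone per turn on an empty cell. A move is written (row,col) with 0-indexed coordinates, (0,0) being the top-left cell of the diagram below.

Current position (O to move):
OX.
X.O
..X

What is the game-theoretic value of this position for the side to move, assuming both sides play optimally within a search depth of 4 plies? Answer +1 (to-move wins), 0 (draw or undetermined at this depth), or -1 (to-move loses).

[OX./X.O/..X] O move#1: (0,2):-1/OXO/X.O/..X, (1,1):-1/OX./XOO/..X, (2,0):+1/OX./X.O/O.X*, (2,1):-1/OX./X.O/.OX
[OX./X.O/O.X] X move#2: (0,2):-1/OXX/X.O/O.X*, (1,1):-1/OX./XXO/O.X, (2,1):-1/OX./X.O/OXX
[OXX/X.O/O.X] O move#3: (1,1):+1/OXX/XOO/O.X*, (2,1):+1/OXX/X.O/OOX
[OXX/XOO/O.X] end (terminal -1, X#4); searched OX./X.O/..X to 4

value(OX./X.O/..X, O) = +1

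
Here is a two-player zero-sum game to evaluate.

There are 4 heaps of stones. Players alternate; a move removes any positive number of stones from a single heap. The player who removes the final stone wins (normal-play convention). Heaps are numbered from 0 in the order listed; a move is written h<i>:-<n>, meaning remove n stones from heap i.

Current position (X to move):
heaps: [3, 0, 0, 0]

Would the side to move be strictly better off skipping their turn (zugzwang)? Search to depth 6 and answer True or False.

ply 1, X at (3,0,0,0) | h0:-1=-1→(2,0,0,0); h0:-2=-1→(1,0,0,0); h0:-3=+1→(0,0,0,0)*
ply 2: (0,0,0,0) is terminal -1 (O); from (3,0,0,0) depth 6
pass branch (O moves first from the same position):
  | ply 1, O at (3,0,0,0) | h0:-1=-1→(2,0,0,0); h0:-2=-1→(1,0,0,0); h0:-3=+1→(0,0,0,0)*
  | ply 2: (0,0,0,0) is terminal -1 (X); from (3,0,0,0) depth 6
X moving scores +1; X passing scores -1

zugzwang((3,0,0,0), X) = False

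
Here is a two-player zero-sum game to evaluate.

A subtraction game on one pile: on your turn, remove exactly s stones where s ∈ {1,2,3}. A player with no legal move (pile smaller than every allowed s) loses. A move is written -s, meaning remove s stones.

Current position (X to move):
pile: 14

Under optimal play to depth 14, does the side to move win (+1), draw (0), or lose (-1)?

[14] X move#1: -1:-1/13, -2:+1/12*, -3:-1/11
[12] O move#2: -1:-1/11*, -2:-1/10, -3:-1/9
[11] X move#3: -1:-1/10, -2:-1/9, -3:+1/8*
[8] O move#4: -1:-1/7*, -2:-1/6, -3:-1/5
[7] X move#5: -1:-1/6, -2:-1/5, -3:+1/4*
[4] O move#6: -1:-1/3*, -2:-1/2, -3:-1/1
[3] X move#7: -1:-1/2, -2:-1/1, -3:+1/0*
[0] end (terminal -1, O#8); searched 14 to 14

value(14, X) = +1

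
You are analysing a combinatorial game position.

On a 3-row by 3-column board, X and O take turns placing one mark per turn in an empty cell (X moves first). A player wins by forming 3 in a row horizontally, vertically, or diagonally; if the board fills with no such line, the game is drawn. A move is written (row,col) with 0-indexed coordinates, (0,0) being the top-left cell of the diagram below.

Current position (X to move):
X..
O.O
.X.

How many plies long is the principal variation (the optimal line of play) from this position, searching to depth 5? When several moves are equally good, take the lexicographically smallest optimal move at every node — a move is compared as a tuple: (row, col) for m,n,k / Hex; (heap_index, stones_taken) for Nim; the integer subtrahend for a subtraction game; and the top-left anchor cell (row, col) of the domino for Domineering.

PV length from [X../O.O/.X.]: 5 plies

ply 1, X at X../O.O/.X. | (0,1)=-1→XX./O.O/.X.; (0,2)=-1→X.X/O.O/.X.; (1,1)=+1→X../OXO/.X.*; (2,0)=-1→X../O.O/XX.; (2,2)=-1→X../O.O/.XX
ply 2, O at X../OXO/.X. | (0,1)=-1→XO./OXO/.X.*; (0,2)=-1→X.O/OXO/.X.; (2,0)=-1→X../OXO/OX.; (2,2)=-1→X../OXO/.XO
ply 3, X at XO./OXO/.X. | (0,2)=+1→XOX/OXO/.X.*; (2,0)=+1→XO./OXO/XX.; (2,2)=+1→XO./OXO/.XX
ply 4, O at XOX/OXO/.X. | (2,0)=-1→XOX/OXO/OX.*; (2,2)=-1→XOX/OXO/.XO
ply 5, X at XOX/OXO/OX. | (2,2)=+1→XOX/OXO/OXX*
ply 6: XOX/OXO/OXX is terminal -1 (O); from X../O.O/.X. depth 5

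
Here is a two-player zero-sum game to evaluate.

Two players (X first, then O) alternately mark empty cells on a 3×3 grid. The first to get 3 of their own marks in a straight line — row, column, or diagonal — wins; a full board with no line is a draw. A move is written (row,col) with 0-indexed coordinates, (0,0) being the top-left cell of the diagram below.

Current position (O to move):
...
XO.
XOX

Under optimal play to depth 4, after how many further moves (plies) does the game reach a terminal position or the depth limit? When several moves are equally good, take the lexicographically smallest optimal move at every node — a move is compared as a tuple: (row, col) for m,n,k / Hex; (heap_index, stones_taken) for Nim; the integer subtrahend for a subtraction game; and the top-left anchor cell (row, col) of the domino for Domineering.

p1 O@[.../XO./XOX]: (0,0)[O../XO./XOX]+0 (0,1)[.O./XO./XOX]+1* (0,2)[..O/XO./XOX]-1 (1,2)[.../XOO/XOX]-1
p2 X@[.O./XO./XOX] terminal -1; root [.../XO./XOX] d4

PV length from [.../XO./XOX]: 1 ply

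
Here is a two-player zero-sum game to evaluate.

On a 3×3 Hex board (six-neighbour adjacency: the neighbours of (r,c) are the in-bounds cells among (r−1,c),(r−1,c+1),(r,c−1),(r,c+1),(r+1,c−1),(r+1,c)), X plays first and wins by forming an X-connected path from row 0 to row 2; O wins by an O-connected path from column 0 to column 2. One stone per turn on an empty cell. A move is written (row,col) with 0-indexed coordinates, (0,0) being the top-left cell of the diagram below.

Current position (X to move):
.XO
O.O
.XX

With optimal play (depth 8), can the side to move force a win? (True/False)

ply 1, X at .XO/O.O/.XX | (0,0)=-1→XXO/O.O/.XX; (1,1)=+1→.XO/OXO/.XX*; (2,0)=-1→.XO/O.O/XXX
ply 2: .XO/OXO/.XX is terminal -1 (O); from .XO/O.O/.XX depth 8

X winning at [.XO/O.O/.XX]: True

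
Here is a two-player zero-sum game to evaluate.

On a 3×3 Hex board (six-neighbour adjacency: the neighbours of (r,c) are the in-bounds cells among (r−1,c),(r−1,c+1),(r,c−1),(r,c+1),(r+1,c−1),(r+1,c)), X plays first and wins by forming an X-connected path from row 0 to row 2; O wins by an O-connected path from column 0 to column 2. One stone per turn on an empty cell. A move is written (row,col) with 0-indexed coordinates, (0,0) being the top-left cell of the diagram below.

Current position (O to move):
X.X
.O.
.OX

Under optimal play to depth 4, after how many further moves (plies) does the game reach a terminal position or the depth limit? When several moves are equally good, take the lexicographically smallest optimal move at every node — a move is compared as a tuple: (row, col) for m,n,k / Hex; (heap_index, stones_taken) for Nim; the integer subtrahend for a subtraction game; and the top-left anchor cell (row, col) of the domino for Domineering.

PV length from [X.X/.O./.OX]: 3 plies

[X.X/.O./.OX] O move#1: (0,1):-1/XOX/.O./.OX, (1,0):-1/X.X/OO./.OX, (1,2):+1/X.X/.OO/.OX*, (2,0):-1/X.X/.O./OOX
[X.X/.OO/.OX] X move#2: (0,1):-1/XXX/.OO/.OX*, (1,0):-1/X.X/XOO/.OX, (2,0):-1/X.X/.OO/XOX
[XXX/.OO/.OX] O move#3: (1,0):+1/XXX/OOO/.OX*, (2,0):+1/XXX/.OO/OOX
[XXX/OOO/.OX] end (terminal -1, X#4); searched X.X/.O./.OX to 4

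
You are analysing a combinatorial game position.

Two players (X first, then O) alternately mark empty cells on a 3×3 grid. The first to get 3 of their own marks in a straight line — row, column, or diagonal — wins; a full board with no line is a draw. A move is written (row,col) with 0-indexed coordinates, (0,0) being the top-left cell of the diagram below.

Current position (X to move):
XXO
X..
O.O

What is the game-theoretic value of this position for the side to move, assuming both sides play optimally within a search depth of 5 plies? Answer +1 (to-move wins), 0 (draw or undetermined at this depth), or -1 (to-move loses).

value(XXO/X../O.O, X) = -1

[XXO/X../O.O] X move#1: (1,1):-1/XXO/XX./O.O*, (1,2):-1/XXO/X.X/O.O, (2,1):-1/XXO/X../OXO
[XXO/XX./O.O] O move#2: (1,2):+1/XXO/XXO/O.O*, (2,1):+1/XXO/XX./OOO
[XXO/XXO/O.O] end (terminal -1, X#3); searched XXO/X../O.O to 5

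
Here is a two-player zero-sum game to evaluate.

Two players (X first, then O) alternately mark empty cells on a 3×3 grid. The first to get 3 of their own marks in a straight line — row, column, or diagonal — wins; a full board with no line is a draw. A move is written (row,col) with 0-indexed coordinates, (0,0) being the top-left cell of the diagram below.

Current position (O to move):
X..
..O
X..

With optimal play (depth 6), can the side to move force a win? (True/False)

O winning at [X../..O/X..]: False

p1 O@[X../..O/X..]: (0,1)[XO./..O/X..]-1* (0,2)[X.O/..O/X..]-1 (1,0)[X../O.O/X..]-1 (1,1)[X../.OO/X..]-1 (2,1)[X../..O/XO.]-1 (2,2)[X../..O/X.O]-1
p2 X@[XO./..O/X..]: (0,2)[XOX/..O/X..]+1* (1,0)[XO./X.O/X..]+1 (1,1)[XO./.XO/X..]+1 (2,1)[XO./..O/XX.]+1 (2,2)[XO./..O/X.X]+1
p3 O@[XOX/..O/X..]: (1,0)[XOX/O.O/X..]-1* (1,1)[XOX/.OO/X..]-1 (2,1)[XOX/..O/XO.]-1 (2,2)[XOX/..O/X.O]-1
p4 X@[XOX/O.O/X..]: (1,1)[XOX/OXO/X..]+1* (2,1)[XOX/O.O/XX.]-1 (2,2)[XOX/O.O/X.X]-1
p5 O@[XOX/OXO/X..] terminal -1; root [X../..O/X..] d6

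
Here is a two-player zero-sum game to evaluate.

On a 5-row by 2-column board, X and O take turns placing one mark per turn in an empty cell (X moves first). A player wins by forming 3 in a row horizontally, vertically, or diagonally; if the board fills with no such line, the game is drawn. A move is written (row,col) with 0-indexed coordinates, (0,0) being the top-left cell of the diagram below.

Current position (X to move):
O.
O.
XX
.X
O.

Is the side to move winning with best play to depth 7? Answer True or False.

X winning at [O./O./XX/.X/O.]: True

p1 X@[O./O./XX/.X/O.]: (0,1)[OX/O./XX/.X/O.]+1* (1,1)[O./OX/XX/.X/O.]+1 (3,0)[O./O./XX/XX/O.]+1 (4,1)[O./O./XX/.X/OX]+1
p2 O@[OX/O./XX/.X/O.]: (1,1)[OX/OO/XX/.X/O.]-1* (3,0)[OX/O./XX/OX/O.]-1 (4,1)[OX/O./XX/.X/OO]-1
p3 X@[OX/OO/XX/.X/O.]: (3,0)[OX/OO/XX/XX/O.]+0 (4,1)[OX/OO/XX/.X/OX]+1*
p4 O@[OX/OO/XX/.X/OX] terminal -1; root [O./O./XX/.X/O.] d7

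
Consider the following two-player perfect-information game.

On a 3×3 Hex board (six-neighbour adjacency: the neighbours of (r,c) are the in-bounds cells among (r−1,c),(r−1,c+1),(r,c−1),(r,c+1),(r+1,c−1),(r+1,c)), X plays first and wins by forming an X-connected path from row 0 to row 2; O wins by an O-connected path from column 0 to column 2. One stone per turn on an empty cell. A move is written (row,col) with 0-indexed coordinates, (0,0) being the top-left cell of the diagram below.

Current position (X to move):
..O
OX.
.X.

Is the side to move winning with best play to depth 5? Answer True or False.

p1 X@[..O/OX./.X.]: (0,0)[X.O/OX./.X.]-1 (0,1)[.XO/OX./.X.]+1* (1,2)[..O/OXX/.X.]-1 (2,0)[..O/OX./XX.]-1 (2,2)[..O/OX./.XX]-1
p2 O@[.XO/OX./.X.] terminal -1; root [..O/OX./.X.] d5

X winning at [..O/OX./.X.]: True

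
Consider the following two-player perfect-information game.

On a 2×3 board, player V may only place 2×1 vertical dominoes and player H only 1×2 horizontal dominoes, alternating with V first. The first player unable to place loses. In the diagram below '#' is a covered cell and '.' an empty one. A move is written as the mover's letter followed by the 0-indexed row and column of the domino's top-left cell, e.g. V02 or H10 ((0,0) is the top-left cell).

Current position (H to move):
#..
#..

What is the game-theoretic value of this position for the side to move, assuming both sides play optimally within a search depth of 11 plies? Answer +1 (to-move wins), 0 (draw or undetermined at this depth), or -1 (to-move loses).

ply 1, H at #../#.. | H01=+1→###/#..*; H11=+1→#../###
ply 2: ###/#.. is terminal -1 (V); from #../#.. depth 11

value(#../#.., H) = +1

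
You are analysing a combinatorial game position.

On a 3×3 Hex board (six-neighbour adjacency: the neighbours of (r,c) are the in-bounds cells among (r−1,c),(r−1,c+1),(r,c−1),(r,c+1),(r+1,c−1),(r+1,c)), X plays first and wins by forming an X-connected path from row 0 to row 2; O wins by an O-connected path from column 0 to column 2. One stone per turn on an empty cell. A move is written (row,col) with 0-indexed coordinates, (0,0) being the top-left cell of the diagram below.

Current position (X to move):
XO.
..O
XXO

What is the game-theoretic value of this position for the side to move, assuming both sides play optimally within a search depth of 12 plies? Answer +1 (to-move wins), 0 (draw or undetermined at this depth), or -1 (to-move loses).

value(XO./..O/XXO, X) = +1

[XO./..O/XXO] X move#1: (0,2):+1/XOX/..O/XXO*, (1,0):+1/XO./X.O/XXO, (1,1):+1/XO./.XO/XXO
[XOX/..O/XXO] O move#2: (1,0):-1/XOX/O.O/XXO*, (1,1):-1/XOX/.OO/XXO
[XOX/O.O/XXO] X move#3: (1,1):+1/XOX/OXO/XXO*
[XOX/OXO/XXO] end (terminal -1, O#4); searched XO./..O/XXO to 12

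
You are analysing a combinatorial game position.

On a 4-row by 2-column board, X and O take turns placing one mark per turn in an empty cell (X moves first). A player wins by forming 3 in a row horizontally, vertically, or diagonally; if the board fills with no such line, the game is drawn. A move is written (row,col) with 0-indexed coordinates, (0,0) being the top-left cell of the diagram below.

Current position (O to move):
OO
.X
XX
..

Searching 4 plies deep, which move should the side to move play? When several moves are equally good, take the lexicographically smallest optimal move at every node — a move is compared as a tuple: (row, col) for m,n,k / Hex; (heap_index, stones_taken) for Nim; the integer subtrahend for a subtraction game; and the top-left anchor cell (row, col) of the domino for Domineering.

O's best at [OO/.X/XX/..]: (3,1)

[OO/.X/XX/..] O move#1: (1,0):-1/OO/OX/XX/.., (3,0):-1/OO/.X/XX/O., (3,1):+0/OO/.X/XX/.O*
[OO/.X/XX/.O] X move#2: (1,0):+0/OO/XX/XX/.O*, (3,0):+0/OO/.X/XX/XO
[OO/XX/XX/.O] O move#3: (3,0):+0/OO/XX/XX/OO*
[OO/XX/XX/OO] end (terminal +0, X#4); searched OO/.X/XX/.. to 4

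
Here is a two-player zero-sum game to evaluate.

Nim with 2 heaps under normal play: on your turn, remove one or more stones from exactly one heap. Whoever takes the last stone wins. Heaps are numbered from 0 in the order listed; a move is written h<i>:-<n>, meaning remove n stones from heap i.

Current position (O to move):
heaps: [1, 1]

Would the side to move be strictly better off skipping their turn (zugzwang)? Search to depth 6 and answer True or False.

[(1,1)] O move#1: h0:-1:-1/(0,1)*, h1:-1:-1/(1,0)
[(0,1)] X move#2: h1:-1:+1/(0,0)*
[(0,0)] end (terminal -1, O#3); searched (1,1) to 6
pass branch (X moves first from the same position):
  | [(1,1)] X move#1: h0:-1:-1/(0,1)*, h1:-1:-1/(1,0)
  | [(0,1)] O move#2: h1:-1:+1/(0,0)*
  | [(0,0)] end (terminal -1, X#3); searched (1,1) to 6
O moving scores -1; O passing scores +1

zugzwang((1,1), O) = True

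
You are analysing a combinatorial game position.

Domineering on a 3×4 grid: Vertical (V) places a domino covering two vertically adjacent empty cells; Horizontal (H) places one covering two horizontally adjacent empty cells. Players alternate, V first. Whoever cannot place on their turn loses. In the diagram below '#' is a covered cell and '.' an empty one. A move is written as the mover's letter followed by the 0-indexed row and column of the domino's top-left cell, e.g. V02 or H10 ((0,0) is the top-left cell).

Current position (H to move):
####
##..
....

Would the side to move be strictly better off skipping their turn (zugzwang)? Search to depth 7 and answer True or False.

[####/##../....] H move#1: H12:+1/####/####/....*, H20:-1/####/##../##.., H21:-1/####/##../.##., H22:+1/####/##../..##
[####/####/....] end (terminal -1, V#2); searched ####/##../.... to 7
pass branch (V moves first from the same position):
  | [####/##../....] V move#1: V12:+1/####/###./..#.*, V13:-1/####/##.#/...#
  | [####/###./..#.] H move#2: H20:-1/####/###./###.*
  | [####/###./###.] V move#3: V13:+1/####/####/####*
  | [####/####/####] end (terminal -1, H#4); searched ####/##../.... to 7
H moving scores +1; H passing scores -1

zugzwang(####/##../...., H) = False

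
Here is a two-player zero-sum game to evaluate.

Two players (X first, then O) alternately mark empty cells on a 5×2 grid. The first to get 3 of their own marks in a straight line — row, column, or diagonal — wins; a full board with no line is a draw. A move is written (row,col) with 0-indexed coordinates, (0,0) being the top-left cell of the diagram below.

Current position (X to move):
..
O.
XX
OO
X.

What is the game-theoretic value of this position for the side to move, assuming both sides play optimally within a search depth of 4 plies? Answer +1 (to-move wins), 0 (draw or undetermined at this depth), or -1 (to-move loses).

p1 X@[../O./XX/OO/X.]: (0,0)[X./O./XX/OO/X.]+0* (0,1)[.X/O./XX/OO/X.]+0 (1,1)[../OX/XX/OO/X.]+0 (4,1)[../O./XX/OO/XX]+0
p2 O@[X./O./XX/OO/X.]: (0,1)[XO/O./XX/OO/X.]+0* (1,1)[X./OO/XX/OO/X.]+0 (4,1)[X./O./XX/OO/XO]+0
p3 X@[XO/O./XX/OO/X.]: (1,1)[XO/OX/XX/OO/X.]+0* (4,1)[XO/O./XX/OO/XX]+0
p4 O@[XO/OX/XX/OO/X.]: (4,1)[XO/OX/XX/OO/XO]+0*
p5 X@[XO/OX/XX/OO/XO] terminal +0; root [../O./XX/OO/X.] d4

value(../O./XX/OO/X., X) = 0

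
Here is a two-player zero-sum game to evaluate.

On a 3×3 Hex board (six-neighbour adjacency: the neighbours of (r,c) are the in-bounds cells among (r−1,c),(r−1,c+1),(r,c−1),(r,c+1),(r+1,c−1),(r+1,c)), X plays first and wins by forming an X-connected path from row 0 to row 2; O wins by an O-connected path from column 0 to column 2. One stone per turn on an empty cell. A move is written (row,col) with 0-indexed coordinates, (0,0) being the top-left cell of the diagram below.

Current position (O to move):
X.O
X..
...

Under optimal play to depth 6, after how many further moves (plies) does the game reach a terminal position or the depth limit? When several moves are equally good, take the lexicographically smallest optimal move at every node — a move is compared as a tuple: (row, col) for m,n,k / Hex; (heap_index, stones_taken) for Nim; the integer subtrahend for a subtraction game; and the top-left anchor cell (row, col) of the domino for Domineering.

PV length from [X.O/X../...]: 3 plies

p1 O@[X.O/X../...]: (0,1)[XOO/X../...]-1 (1,1)[X.O/XO./...]-1 (1,2)[X.O/X.O/...]-1 (2,0)[X.O/X../O..]+1* (2,1)[X.O/X../.O.]-1 (2,2)[X.O/X../..O]-1
p2 X@[X.O/X../O..]: (0,1)[XXO/X../O..]-1* (1,1)[X.O/XX./O..]-1 (1,2)[X.O/X.X/O..]-1 (2,1)[X.O/X../OX.]-1 (2,2)[X.O/X../O.X]-1
p3 O@[XXO/X../O..]: (1,1)[XXO/XO./O..]+1* (1,2)[XXO/X.O/O..]+1 (2,1)[XXO/X../OO.]+1 (2,2)[XXO/X../O.O]+1
p4 X@[XXO/XO./O..] terminal -1; root [X.O/X../...] d6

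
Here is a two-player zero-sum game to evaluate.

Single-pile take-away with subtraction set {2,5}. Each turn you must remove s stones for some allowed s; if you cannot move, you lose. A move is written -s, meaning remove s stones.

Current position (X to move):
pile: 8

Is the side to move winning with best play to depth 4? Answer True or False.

p1 X@[8]: -2[6]-1* -5[3]-1
p2 O@[6]: -2[4]+1* -5[1]+1
p3 X@[4]: -2[2]-1*
p4 O@[2]: -2[0]+1*
p5 X@[0] terminal -1; root [8] d4

X winning at [8]: False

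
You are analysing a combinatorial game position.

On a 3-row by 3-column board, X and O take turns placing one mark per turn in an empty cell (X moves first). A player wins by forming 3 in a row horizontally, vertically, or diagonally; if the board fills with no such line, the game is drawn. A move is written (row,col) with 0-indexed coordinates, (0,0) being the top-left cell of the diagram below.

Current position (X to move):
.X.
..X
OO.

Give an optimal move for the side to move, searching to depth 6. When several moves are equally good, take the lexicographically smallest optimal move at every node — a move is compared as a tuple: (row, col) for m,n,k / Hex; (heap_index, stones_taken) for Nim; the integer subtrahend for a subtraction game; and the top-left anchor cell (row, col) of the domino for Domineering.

p1 X@[.X./..X/OO.]: (0,0)[XX./..X/OO.]-1 (0,2)[.XX/..X/OO.]-1 (1,0)[.X./X.X/OO.]-1 (1,1)[.X./.XX/OO.]-1 (2,2)[.X./..X/OOX]+1*
p2 O@[.X./..X/OOX]: (0,0)[OX./..X/OOX]-1* (0,2)[.XO/..X/OOX]-1 (1,0)[.X./O.X/OOX]-1 (1,1)[.X./.OX/OOX]-1
p3 X@[OX./..X/OOX]: (0,2)[OXX/..X/OOX]+1* (1,0)[OX./X.X/OOX]+1 (1,1)[OX./.XX/OOX]-1
p4 O@[OXX/..X/OOX] terminal -1; root [.X./..X/OO.] d6

X's best at [.X./..X/OO.]: (2,2)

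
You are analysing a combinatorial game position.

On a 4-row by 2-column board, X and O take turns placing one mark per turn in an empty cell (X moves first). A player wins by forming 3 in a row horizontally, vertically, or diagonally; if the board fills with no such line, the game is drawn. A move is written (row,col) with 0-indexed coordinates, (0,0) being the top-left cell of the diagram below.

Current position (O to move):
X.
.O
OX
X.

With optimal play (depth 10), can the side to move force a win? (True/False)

O winning at [X./.O/OX/X.]: False

ply 1, O at X./.O/OX/X. | (0,1)=+0→XO/.O/OX/X.*; (1,0)=+0→X./OO/OX/X.; (3,1)=+0→X./.O/OX/XO
ply 2, X at XO/.O/OX/X. | (1,0)=+0→XO/XO/OX/X.*; (3,1)=+0→XO/.O/OX/XX
ply 3, O at XO/XO/OX/X. | (3,1)=+0→XO/XO/OX/XO*
ply 4: XO/XO/OX/XO is terminal +0 (X); from X./.O/OX/X. depth 10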